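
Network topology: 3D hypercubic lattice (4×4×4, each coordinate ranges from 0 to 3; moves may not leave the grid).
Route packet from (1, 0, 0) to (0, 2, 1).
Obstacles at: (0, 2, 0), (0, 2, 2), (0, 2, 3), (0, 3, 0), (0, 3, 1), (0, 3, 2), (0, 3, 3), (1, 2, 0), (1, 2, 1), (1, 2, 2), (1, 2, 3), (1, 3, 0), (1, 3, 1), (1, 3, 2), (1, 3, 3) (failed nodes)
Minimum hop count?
4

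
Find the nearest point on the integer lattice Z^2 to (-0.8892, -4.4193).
(-1, -4)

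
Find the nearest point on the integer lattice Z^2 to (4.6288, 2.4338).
(5, 2)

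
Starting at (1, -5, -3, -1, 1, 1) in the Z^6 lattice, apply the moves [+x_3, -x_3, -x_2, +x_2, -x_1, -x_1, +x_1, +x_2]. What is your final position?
(0, -4, -3, -1, 1, 1)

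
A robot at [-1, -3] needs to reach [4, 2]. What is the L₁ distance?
10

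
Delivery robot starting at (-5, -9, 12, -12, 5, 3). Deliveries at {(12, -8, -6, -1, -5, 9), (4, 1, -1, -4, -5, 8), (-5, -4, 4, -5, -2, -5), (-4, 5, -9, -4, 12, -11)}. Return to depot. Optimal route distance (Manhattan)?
224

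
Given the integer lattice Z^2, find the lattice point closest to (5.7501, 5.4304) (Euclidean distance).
(6, 5)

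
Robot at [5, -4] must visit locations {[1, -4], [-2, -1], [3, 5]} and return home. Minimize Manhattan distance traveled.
32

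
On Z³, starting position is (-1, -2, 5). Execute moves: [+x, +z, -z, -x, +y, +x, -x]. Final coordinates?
(-1, -1, 5)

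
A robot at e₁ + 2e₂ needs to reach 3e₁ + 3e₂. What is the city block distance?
3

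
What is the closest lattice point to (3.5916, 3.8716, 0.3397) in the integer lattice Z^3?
(4, 4, 0)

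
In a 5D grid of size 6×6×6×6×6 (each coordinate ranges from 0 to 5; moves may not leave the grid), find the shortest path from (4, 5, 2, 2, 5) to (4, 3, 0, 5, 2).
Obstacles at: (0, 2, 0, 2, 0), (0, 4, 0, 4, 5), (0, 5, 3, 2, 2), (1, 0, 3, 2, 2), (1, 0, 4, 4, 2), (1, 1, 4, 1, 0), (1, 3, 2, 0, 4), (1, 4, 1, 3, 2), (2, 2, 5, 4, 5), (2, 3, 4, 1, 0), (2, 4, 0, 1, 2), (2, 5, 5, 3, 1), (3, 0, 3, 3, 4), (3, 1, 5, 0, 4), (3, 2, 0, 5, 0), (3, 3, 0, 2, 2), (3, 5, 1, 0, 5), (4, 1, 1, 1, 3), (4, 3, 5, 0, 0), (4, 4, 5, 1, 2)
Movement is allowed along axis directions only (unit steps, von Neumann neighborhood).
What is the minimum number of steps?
10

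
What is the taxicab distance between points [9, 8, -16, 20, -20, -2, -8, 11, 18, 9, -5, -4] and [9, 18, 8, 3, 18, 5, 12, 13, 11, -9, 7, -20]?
171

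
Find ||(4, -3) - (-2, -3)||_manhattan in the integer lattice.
6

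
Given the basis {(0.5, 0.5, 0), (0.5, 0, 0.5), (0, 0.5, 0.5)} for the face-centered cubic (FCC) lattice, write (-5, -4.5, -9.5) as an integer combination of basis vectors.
-10b₂ - 9b₃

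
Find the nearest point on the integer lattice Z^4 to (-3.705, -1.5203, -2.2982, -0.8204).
(-4, -2, -2, -1)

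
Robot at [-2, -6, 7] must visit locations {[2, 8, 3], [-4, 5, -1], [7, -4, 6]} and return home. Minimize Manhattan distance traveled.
66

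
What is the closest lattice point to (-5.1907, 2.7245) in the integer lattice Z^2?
(-5, 3)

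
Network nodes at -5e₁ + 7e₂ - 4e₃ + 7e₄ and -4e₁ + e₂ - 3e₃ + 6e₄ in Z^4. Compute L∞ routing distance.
6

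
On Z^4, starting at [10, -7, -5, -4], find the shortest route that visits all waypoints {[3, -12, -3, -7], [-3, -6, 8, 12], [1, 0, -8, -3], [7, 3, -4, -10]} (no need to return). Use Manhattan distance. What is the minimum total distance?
101
(one optimal route: (10, -7, -5, -4) → (3, -12, -3, -7) → (7, 3, -4, -10) → (1, 0, -8, -3) → (-3, -6, 8, 12))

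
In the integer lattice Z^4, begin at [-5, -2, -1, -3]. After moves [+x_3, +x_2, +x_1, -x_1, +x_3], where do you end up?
(-5, -1, 1, -3)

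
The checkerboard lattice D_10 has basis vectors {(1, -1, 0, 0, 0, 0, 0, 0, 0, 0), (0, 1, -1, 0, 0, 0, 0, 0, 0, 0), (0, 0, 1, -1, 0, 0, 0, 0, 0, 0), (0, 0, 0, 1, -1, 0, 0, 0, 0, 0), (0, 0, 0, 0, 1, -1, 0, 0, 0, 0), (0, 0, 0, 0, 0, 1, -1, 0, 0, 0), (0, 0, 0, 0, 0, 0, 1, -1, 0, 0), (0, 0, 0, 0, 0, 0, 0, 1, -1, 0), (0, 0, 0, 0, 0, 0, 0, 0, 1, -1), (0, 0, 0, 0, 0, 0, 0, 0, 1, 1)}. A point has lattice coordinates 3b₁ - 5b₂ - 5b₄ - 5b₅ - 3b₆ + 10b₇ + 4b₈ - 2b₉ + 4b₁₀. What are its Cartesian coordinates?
(3, -8, 5, -5, 0, 2, 13, -6, -2, 6)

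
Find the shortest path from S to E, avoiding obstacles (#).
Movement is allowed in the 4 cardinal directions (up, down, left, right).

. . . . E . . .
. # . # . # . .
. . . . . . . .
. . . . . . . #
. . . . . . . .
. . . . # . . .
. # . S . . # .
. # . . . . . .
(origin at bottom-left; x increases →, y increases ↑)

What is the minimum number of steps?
7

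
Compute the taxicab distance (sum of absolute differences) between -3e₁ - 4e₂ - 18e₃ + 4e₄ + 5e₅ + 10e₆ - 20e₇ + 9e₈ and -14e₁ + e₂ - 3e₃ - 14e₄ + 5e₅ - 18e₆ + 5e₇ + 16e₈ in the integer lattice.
109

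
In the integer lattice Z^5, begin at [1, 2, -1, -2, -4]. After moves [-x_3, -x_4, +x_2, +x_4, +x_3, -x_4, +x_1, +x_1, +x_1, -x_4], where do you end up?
(4, 3, -1, -4, -4)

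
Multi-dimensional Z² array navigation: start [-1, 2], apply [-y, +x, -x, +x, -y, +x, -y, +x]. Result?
(2, -1)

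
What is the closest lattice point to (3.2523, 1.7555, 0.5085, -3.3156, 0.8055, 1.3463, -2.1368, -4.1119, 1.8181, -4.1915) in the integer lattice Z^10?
(3, 2, 1, -3, 1, 1, -2, -4, 2, -4)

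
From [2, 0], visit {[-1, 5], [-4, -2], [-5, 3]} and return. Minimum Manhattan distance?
28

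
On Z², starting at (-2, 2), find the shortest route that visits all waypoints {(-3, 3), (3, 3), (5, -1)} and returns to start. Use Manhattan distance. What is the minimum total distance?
24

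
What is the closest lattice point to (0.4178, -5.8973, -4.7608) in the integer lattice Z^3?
(0, -6, -5)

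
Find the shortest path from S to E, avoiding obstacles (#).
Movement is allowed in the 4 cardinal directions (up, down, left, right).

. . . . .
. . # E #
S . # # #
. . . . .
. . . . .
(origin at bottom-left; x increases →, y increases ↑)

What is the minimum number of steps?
6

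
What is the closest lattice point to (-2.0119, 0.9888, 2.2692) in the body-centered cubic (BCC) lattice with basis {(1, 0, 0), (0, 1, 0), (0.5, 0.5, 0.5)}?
(-2, 1, 2)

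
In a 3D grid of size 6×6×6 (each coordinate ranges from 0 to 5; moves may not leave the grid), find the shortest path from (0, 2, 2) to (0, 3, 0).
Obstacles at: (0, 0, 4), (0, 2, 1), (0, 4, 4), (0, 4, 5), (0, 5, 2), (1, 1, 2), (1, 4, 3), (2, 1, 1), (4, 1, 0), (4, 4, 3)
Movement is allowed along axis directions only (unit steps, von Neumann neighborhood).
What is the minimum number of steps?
3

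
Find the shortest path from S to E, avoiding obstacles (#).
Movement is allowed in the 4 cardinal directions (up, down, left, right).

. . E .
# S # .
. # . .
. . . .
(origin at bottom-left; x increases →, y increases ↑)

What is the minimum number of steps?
2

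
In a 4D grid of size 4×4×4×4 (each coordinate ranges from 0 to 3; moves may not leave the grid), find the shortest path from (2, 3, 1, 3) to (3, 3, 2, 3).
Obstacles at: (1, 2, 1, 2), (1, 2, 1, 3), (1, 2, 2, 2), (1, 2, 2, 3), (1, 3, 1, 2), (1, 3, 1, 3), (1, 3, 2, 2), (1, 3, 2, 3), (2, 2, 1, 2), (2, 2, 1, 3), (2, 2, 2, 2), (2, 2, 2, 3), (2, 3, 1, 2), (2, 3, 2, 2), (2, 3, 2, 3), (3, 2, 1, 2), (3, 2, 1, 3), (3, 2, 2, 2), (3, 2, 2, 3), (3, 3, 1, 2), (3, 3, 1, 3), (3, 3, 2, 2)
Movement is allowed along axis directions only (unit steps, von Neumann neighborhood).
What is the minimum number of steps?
10
(one shortest path: (2, 3, 1, 3) → (2, 3, 0, 3) → (1, 3, 0, 3) → (0, 3, 0, 3) → (0, 3, 1, 3) → (0, 3, 2, 3) → (0, 3, 3, 3) → (1, 3, 3, 3) → (2, 3, 3, 3) → (3, 3, 3, 3) → (3, 3, 2, 3))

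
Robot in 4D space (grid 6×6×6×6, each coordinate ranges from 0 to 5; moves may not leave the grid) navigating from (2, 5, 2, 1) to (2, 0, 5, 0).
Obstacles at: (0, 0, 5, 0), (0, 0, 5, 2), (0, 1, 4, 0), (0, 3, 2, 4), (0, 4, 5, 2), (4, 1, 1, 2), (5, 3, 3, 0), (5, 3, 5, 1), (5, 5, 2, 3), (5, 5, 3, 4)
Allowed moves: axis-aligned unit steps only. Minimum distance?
9
(one shortest path: (2, 5, 2, 1) → (2, 4, 2, 1) → (2, 3, 2, 1) → (2, 2, 2, 1) → (2, 1, 2, 1) → (2, 0, 2, 1) → (2, 0, 3, 1) → (2, 0, 4, 1) → (2, 0, 5, 1) → (2, 0, 5, 0))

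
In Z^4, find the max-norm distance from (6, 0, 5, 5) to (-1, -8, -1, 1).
8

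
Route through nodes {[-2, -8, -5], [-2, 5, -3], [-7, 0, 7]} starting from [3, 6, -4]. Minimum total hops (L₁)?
47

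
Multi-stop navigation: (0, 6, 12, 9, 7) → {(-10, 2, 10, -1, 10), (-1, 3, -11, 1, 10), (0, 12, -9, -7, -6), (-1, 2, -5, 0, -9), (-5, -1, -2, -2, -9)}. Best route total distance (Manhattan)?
134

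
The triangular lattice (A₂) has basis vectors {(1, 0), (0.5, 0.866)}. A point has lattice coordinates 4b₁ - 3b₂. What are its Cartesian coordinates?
(2.5, -2.598)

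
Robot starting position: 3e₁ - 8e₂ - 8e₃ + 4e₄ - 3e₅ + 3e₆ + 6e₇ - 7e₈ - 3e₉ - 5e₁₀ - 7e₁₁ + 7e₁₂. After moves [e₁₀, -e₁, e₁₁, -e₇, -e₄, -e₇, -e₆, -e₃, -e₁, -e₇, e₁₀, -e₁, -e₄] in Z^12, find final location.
(0, -8, -9, 2, -3, 2, 3, -7, -3, -3, -6, 7)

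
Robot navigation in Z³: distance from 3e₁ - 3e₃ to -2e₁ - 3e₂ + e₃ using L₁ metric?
12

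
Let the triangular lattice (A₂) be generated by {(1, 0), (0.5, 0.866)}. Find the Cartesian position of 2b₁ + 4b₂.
(4, 3.464)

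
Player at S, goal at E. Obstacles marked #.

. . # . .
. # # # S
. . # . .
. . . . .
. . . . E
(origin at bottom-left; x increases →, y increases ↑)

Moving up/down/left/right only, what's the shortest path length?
3
(one shortest path: (4, 3) → (4, 2) → (4, 1) → (4, 0))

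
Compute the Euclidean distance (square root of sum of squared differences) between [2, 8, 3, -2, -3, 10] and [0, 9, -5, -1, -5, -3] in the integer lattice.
15.5885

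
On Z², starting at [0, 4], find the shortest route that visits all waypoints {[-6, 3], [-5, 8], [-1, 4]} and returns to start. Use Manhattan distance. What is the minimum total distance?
22
(one optimal route: (0, 4) → (-6, 3) → (-5, 8) → (-1, 4) → (0, 4))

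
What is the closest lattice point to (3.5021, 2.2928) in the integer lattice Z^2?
(4, 2)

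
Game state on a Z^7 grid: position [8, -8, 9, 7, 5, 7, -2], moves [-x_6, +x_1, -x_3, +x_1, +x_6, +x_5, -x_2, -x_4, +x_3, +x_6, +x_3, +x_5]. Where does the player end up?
(10, -9, 10, 6, 7, 8, -2)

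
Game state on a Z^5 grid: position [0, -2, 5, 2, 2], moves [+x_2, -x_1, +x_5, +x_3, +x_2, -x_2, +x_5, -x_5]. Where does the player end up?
(-1, -1, 6, 2, 3)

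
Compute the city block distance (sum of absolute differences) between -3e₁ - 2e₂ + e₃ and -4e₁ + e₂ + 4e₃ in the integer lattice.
7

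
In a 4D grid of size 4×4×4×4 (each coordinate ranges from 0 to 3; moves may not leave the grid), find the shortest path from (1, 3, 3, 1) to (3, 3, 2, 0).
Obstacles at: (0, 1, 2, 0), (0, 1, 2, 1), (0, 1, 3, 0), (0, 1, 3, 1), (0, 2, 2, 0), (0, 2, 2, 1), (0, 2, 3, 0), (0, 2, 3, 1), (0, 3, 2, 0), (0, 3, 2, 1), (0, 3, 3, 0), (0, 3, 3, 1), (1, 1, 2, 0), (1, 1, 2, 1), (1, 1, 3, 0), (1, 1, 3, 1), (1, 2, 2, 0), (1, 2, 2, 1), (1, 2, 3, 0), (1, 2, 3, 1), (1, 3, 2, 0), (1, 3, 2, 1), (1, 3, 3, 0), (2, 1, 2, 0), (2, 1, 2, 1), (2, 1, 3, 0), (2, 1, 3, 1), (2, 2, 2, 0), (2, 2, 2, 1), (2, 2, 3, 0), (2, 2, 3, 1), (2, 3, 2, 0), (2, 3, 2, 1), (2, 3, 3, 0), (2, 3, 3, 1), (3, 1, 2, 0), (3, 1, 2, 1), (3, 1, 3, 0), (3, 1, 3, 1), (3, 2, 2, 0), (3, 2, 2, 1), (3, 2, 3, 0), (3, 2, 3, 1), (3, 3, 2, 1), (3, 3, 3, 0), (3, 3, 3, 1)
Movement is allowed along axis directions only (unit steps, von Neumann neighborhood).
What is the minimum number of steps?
8
(one shortest path: (1, 3, 3, 1) → (1, 3, 3, 2) → (2, 3, 3, 2) → (3, 3, 3, 2) → (3, 3, 2, 2) → (3, 3, 1, 2) → (3, 3, 1, 1) → (3, 3, 1, 0) → (3, 3, 2, 0))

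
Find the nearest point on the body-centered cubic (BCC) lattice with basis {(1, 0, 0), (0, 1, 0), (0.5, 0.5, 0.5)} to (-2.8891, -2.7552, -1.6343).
(-3, -3, -2)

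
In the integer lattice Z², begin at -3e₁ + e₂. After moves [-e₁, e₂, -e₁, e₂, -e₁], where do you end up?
(-6, 3)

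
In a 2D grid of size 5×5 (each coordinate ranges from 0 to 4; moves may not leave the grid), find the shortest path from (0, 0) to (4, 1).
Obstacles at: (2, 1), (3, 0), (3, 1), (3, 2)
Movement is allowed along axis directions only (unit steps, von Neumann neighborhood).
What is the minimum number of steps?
9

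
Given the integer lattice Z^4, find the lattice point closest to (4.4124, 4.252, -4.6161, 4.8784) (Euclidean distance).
(4, 4, -5, 5)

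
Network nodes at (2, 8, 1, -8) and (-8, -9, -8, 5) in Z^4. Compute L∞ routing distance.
17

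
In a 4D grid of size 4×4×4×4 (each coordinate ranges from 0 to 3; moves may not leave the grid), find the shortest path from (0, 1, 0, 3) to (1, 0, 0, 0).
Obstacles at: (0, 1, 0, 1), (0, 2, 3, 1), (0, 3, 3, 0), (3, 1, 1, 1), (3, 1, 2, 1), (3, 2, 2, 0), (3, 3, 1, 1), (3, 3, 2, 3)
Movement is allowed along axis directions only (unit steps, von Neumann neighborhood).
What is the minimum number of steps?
5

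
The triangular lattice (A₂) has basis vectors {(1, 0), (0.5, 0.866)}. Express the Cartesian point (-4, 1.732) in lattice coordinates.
-5b₁ + 2b₂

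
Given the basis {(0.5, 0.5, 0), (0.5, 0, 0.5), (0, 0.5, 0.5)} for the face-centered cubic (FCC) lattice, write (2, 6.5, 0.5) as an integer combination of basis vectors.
8b₁ - 4b₂ + 5b₃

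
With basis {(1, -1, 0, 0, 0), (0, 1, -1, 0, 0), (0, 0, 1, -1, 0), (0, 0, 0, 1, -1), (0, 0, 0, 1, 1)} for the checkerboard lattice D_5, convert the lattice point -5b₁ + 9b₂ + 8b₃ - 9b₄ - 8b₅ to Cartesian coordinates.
(-5, 14, -1, -25, 1)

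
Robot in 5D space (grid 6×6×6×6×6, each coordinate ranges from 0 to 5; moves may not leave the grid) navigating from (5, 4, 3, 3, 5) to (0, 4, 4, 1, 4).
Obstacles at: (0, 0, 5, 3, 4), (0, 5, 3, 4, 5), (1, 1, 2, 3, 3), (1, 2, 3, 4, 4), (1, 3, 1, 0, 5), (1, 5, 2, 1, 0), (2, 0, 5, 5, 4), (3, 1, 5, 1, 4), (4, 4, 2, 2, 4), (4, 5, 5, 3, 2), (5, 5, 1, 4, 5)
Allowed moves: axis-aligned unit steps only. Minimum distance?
9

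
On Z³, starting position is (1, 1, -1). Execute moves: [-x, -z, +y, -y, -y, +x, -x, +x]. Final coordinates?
(1, 0, -2)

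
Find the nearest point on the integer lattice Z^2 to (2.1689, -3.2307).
(2, -3)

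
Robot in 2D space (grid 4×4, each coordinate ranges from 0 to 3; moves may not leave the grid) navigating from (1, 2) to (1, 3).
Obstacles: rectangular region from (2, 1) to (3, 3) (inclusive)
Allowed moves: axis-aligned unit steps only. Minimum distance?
1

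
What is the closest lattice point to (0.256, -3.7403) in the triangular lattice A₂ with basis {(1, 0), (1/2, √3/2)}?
(0, -3.464)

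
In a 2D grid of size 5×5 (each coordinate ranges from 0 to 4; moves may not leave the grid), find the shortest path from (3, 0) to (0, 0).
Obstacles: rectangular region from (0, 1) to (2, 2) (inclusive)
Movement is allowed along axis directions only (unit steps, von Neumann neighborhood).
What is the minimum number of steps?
3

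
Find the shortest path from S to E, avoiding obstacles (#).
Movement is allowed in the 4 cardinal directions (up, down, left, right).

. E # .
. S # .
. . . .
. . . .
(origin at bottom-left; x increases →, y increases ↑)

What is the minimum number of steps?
1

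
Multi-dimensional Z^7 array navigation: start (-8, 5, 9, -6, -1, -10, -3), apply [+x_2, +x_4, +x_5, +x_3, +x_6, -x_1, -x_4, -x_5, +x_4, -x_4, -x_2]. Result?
(-9, 5, 10, -6, -1, -9, -3)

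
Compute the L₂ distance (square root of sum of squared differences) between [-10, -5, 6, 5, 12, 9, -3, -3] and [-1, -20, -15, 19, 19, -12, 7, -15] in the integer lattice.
40.9512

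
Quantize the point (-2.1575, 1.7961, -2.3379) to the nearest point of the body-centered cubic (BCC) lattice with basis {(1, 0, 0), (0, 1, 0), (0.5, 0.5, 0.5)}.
(-2, 2, -2)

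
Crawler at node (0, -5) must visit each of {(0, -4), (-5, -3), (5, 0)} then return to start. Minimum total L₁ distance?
30
(one optimal route: (0, -5) → (0, -4) → (-5, -3) → (5, 0) → (0, -5))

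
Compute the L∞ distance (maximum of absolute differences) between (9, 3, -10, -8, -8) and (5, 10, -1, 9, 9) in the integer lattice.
17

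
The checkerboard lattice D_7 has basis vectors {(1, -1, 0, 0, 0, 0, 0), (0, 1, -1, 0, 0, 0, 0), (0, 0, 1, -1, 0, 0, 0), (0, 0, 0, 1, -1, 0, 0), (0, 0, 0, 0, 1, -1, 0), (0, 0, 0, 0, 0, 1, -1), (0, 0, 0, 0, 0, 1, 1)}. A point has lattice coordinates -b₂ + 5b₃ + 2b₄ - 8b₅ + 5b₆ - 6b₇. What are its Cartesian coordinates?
(0, -1, 6, -3, -10, 7, -11)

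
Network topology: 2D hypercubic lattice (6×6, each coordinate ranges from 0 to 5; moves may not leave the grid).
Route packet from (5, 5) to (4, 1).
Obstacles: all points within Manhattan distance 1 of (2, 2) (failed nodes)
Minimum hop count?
5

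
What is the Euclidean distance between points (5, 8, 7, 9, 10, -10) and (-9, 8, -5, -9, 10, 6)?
30.3315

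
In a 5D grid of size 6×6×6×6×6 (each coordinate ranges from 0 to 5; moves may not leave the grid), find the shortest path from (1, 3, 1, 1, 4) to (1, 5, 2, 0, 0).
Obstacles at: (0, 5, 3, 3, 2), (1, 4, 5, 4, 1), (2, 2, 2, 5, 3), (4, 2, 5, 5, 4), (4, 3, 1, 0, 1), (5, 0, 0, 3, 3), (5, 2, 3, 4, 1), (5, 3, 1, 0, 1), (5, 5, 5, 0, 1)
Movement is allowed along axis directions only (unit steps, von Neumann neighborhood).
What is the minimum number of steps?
8
(one shortest path: (1, 3, 1, 1, 4) → (1, 4, 1, 1, 4) → (1, 5, 1, 1, 4) → (1, 5, 2, 1, 4) → (1, 5, 2, 0, 4) → (1, 5, 2, 0, 3) → (1, 5, 2, 0, 2) → (1, 5, 2, 0, 1) → (1, 5, 2, 0, 0))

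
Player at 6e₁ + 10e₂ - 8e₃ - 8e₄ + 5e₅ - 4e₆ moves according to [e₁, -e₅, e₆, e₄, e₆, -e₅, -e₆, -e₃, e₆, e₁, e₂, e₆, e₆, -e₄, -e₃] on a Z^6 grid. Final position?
(8, 11, -10, -8, 3, 0)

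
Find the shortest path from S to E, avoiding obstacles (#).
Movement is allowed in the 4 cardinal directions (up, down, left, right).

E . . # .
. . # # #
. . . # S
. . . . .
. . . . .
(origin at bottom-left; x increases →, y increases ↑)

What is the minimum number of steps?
8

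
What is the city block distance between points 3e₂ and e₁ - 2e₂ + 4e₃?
10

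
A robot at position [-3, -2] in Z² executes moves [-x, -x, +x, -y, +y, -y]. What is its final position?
(-4, -3)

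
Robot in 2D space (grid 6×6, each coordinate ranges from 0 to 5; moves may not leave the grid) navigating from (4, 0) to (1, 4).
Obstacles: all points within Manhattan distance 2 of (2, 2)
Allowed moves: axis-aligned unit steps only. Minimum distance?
11
(one shortest path: (4, 0) → (5, 0) → (5, 1) → (5, 2) → (5, 3) → (4, 3) → (4, 4) → (3, 4) → (3, 5) → (2, 5) → (1, 5) → (1, 4))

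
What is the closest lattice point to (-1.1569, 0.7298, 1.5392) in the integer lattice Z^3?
(-1, 1, 2)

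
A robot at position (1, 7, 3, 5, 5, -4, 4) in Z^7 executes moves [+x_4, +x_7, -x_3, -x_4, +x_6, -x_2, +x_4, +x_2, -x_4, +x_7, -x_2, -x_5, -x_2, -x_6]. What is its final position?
(1, 5, 2, 5, 4, -4, 6)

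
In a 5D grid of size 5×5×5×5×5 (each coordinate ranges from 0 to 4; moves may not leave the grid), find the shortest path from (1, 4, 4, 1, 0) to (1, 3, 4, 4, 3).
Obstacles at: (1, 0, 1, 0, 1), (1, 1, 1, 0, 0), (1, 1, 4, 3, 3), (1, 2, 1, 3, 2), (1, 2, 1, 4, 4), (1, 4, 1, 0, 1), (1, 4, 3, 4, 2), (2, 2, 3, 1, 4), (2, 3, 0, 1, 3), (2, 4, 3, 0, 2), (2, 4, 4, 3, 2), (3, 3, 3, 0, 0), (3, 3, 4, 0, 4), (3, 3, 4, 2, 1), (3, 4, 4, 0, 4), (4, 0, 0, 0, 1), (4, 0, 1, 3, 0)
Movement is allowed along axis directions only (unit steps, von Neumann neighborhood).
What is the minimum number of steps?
7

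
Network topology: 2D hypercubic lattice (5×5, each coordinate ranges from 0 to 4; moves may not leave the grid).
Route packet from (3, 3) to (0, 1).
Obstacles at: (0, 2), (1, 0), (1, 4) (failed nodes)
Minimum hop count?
5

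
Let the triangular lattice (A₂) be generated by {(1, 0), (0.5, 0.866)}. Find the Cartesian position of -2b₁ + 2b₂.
(-1, 1.732)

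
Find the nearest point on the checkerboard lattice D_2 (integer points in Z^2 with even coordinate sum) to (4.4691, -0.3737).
(4, 0)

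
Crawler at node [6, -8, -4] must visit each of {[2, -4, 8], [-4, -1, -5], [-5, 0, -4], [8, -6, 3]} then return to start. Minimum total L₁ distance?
68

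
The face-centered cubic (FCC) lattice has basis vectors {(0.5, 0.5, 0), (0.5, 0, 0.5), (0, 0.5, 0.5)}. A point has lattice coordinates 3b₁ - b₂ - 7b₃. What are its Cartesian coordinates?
(1, -2, -4)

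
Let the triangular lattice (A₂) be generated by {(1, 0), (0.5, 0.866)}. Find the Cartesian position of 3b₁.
(3, 0)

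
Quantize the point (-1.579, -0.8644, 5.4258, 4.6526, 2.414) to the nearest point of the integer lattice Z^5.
(-2, -1, 5, 5, 2)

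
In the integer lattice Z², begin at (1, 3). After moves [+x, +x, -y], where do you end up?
(3, 2)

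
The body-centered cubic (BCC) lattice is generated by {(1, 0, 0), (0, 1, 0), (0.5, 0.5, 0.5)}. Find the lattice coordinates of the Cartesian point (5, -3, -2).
7b₁ - b₂ - 4b₃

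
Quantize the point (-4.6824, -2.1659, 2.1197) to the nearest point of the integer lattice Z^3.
(-5, -2, 2)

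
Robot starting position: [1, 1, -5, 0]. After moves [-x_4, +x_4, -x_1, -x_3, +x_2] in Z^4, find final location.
(0, 2, -6, 0)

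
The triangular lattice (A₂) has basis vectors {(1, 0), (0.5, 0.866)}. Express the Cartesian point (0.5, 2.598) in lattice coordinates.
-b₁ + 3b₂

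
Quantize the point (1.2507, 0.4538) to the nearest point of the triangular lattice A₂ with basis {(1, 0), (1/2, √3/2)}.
(1.5, 0.866)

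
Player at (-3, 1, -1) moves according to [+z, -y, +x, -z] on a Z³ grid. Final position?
(-2, 0, -1)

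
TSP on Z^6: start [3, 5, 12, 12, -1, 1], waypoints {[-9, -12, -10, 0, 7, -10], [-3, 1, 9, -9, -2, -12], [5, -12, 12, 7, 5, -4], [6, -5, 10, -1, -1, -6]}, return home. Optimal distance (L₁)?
210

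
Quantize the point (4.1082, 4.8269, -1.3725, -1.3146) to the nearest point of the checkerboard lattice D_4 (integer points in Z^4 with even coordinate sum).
(4, 5, -2, -1)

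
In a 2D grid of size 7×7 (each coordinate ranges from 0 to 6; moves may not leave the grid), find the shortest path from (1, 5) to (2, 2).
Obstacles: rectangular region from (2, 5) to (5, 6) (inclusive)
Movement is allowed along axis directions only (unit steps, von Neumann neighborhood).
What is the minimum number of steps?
4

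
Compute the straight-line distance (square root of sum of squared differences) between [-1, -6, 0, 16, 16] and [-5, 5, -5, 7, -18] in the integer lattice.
37.4032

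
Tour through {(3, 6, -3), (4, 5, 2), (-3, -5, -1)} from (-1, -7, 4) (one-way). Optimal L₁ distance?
35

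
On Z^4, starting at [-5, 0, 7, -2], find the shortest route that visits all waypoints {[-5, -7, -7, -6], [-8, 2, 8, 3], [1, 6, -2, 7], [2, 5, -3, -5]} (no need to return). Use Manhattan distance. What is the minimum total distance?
77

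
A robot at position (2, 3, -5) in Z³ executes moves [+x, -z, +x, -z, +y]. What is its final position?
(4, 4, -7)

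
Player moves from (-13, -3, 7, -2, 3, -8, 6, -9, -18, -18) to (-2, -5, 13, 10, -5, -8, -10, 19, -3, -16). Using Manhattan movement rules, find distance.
100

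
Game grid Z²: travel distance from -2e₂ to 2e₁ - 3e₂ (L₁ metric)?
3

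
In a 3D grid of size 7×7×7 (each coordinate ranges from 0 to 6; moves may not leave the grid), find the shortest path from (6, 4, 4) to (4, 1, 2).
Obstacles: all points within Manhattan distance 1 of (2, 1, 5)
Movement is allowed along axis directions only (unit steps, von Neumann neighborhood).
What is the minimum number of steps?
7
(one shortest path: (6, 4, 4) → (5, 4, 4) → (4, 4, 4) → (4, 3, 4) → (4, 2, 4) → (4, 1, 4) → (4, 1, 3) → (4, 1, 2))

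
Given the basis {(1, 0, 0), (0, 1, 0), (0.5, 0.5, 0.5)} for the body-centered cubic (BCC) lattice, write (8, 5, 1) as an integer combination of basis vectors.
7b₁ + 4b₂ + 2b₃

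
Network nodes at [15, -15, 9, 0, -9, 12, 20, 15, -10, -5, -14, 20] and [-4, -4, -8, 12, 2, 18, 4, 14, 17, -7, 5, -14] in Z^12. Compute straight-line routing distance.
59.8247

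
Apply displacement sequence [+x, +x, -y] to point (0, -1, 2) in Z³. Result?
(2, -2, 2)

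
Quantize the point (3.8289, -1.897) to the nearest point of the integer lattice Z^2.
(4, -2)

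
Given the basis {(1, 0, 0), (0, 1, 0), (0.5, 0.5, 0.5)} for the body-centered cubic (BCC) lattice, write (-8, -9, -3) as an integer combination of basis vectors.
-5b₁ - 6b₂ - 6b₃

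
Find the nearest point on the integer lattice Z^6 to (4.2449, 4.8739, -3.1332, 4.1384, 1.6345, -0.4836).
(4, 5, -3, 4, 2, 0)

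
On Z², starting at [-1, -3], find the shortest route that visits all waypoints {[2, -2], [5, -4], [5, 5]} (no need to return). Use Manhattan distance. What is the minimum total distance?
18
(one optimal route: (-1, -3) → (2, -2) → (5, -4) → (5, 5))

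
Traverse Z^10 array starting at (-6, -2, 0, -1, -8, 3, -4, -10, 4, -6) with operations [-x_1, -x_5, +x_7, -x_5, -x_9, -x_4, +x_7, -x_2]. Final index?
(-7, -3, 0, -2, -10, 3, -2, -10, 3, -6)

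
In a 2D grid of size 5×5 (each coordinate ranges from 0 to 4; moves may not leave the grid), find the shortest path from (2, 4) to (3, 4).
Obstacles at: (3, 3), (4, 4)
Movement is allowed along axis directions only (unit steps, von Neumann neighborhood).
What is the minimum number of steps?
1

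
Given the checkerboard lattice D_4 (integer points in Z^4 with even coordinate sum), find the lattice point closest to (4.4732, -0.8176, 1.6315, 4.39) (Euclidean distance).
(5, -1, 2, 4)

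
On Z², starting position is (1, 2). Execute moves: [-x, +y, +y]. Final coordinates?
(0, 4)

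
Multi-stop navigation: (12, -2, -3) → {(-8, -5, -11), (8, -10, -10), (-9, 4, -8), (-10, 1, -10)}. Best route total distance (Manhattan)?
56
(one optimal route: (12, -2, -3) → (8, -10, -10) → (-8, -5, -11) → (-10, 1, -10) → (-9, 4, -8))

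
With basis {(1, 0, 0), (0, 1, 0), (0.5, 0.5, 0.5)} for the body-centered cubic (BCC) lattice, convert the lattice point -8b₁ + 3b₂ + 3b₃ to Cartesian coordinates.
(-6.5, 4.5, 1.5)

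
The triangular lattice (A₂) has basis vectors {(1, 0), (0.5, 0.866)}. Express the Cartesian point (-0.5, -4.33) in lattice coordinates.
2b₁ - 5b₂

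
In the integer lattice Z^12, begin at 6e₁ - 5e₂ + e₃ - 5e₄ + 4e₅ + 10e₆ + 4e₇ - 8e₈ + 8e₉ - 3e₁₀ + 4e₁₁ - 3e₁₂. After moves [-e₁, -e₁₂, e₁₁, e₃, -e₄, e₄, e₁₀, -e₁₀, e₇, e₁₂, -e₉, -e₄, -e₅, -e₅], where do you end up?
(5, -5, 2, -6, 2, 10, 5, -8, 7, -3, 5, -3)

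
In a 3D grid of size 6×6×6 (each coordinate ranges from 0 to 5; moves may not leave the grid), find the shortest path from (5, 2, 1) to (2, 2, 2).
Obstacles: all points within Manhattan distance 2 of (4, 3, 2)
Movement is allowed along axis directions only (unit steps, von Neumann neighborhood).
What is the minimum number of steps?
6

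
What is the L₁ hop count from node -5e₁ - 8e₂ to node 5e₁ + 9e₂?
27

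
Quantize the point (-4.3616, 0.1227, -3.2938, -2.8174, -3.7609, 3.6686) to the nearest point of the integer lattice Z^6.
(-4, 0, -3, -3, -4, 4)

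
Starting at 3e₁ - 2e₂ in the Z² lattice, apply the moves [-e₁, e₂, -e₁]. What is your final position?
(1, -1)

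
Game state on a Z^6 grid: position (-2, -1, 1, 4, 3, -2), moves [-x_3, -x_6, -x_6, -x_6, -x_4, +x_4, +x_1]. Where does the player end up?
(-1, -1, 0, 4, 3, -5)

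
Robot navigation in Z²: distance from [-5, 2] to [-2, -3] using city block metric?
8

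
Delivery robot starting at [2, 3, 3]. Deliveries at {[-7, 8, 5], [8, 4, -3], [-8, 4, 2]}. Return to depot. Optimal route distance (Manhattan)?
58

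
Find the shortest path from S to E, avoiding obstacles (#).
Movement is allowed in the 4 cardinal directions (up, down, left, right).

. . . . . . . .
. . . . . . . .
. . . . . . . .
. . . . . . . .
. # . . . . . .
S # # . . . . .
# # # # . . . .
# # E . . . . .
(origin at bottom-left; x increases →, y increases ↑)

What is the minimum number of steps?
12
(one shortest path: (0, 2) → (0, 3) → (0, 4) → (1, 4) → (2, 4) → (3, 4) → (4, 4) → (4, 3) → (4, 2) → (4, 1) → (4, 0) → (3, 0) → (2, 0))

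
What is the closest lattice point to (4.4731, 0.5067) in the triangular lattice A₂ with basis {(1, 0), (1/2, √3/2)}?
(4.5, 0.866)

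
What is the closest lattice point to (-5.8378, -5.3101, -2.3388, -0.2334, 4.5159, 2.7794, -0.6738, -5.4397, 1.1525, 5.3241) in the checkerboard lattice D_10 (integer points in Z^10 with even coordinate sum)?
(-6, -5, -2, 0, 4, 3, -1, -5, 1, 5)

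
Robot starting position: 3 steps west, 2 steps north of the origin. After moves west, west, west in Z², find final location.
(-6, 2)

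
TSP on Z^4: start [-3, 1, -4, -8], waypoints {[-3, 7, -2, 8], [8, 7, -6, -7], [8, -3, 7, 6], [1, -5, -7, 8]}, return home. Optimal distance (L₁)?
126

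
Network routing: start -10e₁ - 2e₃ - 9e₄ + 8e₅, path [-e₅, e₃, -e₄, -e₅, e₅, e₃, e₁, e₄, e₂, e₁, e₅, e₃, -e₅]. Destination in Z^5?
(-8, 1, 1, -9, 7)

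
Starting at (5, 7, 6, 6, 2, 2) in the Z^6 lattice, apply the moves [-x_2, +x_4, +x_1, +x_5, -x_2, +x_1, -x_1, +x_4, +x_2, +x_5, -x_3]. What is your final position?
(6, 6, 5, 8, 4, 2)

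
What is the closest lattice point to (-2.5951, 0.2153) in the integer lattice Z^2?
(-3, 0)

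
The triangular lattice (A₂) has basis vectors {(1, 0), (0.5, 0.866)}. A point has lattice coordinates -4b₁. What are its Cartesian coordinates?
(-4, 0)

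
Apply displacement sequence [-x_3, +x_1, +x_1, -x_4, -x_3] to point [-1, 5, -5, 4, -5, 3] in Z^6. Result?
(1, 5, -7, 3, -5, 3)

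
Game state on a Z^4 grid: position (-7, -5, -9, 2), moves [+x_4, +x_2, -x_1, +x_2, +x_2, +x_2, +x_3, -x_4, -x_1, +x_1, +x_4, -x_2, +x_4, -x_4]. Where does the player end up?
(-8, -2, -8, 3)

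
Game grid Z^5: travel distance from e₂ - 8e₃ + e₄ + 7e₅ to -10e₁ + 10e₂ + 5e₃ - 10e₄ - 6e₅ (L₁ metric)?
56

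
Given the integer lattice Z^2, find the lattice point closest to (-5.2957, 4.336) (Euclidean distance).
(-5, 4)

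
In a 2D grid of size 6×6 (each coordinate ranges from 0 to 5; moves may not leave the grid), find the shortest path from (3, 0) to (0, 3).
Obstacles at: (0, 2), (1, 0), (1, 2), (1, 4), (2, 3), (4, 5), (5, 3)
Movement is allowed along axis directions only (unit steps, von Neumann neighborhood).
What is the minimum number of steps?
10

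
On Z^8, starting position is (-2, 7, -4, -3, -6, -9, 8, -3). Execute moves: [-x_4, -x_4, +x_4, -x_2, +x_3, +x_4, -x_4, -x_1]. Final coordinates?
(-3, 6, -3, -4, -6, -9, 8, -3)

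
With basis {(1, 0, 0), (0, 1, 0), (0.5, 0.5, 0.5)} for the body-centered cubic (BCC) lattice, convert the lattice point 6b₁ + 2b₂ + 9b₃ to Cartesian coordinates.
(10.5, 6.5, 4.5)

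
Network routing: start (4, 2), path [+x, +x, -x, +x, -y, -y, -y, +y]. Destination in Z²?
(6, 0)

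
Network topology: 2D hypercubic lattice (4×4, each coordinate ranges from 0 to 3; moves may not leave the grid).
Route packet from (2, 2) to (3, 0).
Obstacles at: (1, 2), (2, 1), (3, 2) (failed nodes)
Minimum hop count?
9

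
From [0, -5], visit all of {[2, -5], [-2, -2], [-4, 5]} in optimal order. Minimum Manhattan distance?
18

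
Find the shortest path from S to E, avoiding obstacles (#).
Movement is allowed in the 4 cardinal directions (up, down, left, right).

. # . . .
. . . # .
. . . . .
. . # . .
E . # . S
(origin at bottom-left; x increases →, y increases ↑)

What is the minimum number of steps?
8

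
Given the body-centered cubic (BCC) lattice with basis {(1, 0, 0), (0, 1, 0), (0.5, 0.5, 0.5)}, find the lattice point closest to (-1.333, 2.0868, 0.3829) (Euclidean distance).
(-1.5, 2.5, 0.5)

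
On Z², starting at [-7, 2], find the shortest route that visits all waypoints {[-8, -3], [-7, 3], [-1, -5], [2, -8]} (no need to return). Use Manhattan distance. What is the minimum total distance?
23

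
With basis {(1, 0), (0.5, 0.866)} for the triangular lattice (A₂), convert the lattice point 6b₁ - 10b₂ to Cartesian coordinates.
(1, -8.66)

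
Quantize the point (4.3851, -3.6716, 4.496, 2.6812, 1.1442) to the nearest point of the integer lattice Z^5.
(4, -4, 4, 3, 1)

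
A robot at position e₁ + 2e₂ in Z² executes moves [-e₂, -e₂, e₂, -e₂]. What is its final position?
(1, 0)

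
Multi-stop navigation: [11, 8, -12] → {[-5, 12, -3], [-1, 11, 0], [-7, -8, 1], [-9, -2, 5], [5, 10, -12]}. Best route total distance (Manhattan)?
73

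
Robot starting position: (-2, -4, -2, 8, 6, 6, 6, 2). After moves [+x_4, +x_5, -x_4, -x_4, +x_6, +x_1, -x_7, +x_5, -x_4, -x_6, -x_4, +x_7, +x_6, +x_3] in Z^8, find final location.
(-1, -4, -1, 5, 8, 7, 6, 2)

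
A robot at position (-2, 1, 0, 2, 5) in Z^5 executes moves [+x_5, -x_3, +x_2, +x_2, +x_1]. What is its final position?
(-1, 3, -1, 2, 6)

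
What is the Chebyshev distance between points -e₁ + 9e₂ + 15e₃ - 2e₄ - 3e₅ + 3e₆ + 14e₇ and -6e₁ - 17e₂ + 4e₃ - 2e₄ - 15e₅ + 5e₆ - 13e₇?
27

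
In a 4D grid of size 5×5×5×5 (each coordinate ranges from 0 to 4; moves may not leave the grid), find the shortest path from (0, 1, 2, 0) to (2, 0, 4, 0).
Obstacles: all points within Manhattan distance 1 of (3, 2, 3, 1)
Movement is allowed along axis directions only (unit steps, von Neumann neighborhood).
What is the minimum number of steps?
5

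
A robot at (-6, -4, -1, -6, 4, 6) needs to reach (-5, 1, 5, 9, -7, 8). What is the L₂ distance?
20.2978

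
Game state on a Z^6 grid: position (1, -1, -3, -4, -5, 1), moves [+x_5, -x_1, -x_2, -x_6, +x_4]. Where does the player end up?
(0, -2, -3, -3, -4, 0)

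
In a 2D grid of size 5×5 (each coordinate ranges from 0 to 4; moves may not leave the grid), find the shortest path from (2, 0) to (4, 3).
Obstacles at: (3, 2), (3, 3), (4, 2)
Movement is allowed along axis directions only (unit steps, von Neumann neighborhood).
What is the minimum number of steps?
7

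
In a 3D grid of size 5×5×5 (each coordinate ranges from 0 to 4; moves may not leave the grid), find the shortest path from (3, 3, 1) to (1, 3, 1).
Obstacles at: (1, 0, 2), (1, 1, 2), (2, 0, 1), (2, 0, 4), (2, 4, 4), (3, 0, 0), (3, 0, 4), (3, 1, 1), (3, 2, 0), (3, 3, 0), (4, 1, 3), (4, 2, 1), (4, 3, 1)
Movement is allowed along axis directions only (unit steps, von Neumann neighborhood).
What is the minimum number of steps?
2
(one shortest path: (3, 3, 1) → (2, 3, 1) → (1, 3, 1))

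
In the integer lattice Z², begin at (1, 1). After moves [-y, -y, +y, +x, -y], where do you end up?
(2, -1)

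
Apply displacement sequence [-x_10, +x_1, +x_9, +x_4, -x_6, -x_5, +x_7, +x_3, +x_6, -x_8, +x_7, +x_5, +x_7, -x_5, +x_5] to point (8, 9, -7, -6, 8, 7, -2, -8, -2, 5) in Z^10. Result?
(9, 9, -6, -5, 8, 7, 1, -9, -1, 4)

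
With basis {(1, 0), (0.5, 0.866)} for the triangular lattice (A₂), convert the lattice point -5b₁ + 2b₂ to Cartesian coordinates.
(-4, 1.732)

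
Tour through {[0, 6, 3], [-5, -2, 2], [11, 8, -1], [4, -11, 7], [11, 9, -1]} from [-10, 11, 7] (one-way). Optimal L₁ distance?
86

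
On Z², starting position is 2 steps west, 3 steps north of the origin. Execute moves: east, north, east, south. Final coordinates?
(0, 3)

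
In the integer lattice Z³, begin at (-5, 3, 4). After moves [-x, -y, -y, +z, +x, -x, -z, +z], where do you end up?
(-6, 1, 5)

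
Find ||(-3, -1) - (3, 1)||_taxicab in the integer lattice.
8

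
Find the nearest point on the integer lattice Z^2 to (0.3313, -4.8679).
(0, -5)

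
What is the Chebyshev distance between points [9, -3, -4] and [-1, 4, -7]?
10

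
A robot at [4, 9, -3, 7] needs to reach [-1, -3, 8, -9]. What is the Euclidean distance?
23.3666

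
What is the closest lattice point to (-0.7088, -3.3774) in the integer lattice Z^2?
(-1, -3)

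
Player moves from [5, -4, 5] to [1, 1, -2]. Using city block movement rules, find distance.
16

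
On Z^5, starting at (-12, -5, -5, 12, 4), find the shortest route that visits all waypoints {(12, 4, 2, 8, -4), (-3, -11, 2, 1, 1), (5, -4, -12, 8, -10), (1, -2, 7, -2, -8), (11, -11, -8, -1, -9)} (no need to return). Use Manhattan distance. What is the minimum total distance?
164
(one optimal route: (-12, -5, -5, 12, 4) → (-3, -11, 2, 1, 1) → (1, -2, 7, -2, -8) → (12, 4, 2, 8, -4) → (5, -4, -12, 8, -10) → (11, -11, -8, -1, -9))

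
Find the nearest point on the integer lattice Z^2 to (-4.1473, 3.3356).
(-4, 3)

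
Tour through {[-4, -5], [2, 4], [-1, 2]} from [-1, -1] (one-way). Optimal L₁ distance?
22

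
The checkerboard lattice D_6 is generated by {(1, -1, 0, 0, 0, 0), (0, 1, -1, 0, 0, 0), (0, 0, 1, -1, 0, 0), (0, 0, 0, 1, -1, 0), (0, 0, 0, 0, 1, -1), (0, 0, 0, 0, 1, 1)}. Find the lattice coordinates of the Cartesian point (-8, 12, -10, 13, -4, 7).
-8b₁ + 4b₂ - 6b₃ + 7b₄ - 2b₅ + 5b₆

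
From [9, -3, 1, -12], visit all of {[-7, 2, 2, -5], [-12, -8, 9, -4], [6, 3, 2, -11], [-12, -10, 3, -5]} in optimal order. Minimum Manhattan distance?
58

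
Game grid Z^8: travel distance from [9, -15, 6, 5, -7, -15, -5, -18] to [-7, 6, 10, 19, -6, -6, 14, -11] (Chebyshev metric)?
21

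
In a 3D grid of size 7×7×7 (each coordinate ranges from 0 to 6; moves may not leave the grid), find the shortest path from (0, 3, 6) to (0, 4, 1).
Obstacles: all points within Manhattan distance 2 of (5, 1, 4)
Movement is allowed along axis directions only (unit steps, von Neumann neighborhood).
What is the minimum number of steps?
6
(one shortest path: (0, 3, 6) → (0, 4, 6) → (0, 4, 5) → (0, 4, 4) → (0, 4, 3) → (0, 4, 2) → (0, 4, 1))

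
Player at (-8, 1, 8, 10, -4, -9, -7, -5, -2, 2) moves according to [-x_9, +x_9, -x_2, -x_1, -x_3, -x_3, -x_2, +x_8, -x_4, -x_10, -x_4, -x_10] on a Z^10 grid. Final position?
(-9, -1, 6, 8, -4, -9, -7, -4, -2, 0)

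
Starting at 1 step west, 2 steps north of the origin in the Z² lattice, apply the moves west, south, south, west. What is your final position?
(-3, 0)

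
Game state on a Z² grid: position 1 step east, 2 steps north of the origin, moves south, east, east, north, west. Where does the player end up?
(2, 2)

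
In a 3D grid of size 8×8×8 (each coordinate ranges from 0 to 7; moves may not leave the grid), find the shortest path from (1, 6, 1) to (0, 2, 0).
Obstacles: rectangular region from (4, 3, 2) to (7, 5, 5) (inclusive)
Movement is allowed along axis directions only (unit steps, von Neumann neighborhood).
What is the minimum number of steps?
6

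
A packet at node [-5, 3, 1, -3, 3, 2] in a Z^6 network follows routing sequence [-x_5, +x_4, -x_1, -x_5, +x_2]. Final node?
(-6, 4, 1, -2, 1, 2)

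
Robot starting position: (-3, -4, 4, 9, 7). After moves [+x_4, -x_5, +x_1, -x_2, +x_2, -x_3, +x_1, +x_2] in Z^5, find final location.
(-1, -3, 3, 10, 6)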